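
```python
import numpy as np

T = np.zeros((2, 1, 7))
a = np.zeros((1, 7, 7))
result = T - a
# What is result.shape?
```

(2, 7, 7)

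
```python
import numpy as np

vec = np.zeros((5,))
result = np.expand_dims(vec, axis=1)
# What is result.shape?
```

(5, 1)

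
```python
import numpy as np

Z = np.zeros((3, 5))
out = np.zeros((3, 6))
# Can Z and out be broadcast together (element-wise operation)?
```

No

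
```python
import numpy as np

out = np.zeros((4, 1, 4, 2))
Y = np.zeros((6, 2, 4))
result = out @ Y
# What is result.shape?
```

(4, 6, 4, 4)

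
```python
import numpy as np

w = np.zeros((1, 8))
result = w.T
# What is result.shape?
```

(8, 1)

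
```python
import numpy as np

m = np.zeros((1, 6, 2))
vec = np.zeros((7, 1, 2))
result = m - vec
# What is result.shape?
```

(7, 6, 2)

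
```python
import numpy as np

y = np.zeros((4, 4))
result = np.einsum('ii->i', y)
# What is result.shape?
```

(4,)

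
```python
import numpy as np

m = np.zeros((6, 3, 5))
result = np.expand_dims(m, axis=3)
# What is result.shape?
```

(6, 3, 5, 1)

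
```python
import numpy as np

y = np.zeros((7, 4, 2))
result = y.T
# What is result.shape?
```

(2, 4, 7)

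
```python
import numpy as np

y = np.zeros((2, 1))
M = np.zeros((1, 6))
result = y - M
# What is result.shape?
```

(2, 6)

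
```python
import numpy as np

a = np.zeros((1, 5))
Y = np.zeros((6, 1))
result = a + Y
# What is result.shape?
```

(6, 5)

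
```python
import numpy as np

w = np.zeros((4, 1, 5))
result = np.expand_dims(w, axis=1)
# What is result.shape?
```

(4, 1, 1, 5)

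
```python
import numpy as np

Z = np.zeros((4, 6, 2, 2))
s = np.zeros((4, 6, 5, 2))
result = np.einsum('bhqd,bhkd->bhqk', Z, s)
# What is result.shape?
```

(4, 6, 2, 5)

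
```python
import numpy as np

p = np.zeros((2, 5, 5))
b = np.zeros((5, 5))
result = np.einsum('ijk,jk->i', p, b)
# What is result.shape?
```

(2,)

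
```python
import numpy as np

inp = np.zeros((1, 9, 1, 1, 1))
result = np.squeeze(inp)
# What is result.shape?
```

(9,)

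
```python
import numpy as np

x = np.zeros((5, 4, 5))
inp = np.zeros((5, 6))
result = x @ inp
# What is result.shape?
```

(5, 4, 6)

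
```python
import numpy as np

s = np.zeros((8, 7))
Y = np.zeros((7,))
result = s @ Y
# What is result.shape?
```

(8,)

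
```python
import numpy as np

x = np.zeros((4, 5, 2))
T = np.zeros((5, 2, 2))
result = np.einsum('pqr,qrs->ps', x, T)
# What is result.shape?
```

(4, 2)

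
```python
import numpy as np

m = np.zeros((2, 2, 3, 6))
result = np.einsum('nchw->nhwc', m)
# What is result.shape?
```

(2, 3, 6, 2)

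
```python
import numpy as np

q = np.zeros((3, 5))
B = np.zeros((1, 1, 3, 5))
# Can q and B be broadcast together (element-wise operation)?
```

Yes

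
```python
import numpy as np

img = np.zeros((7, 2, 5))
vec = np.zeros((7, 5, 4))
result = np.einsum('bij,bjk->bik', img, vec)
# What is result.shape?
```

(7, 2, 4)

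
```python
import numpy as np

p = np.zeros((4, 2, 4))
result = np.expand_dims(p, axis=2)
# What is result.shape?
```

(4, 2, 1, 4)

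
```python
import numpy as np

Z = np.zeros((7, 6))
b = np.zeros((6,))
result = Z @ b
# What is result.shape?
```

(7,)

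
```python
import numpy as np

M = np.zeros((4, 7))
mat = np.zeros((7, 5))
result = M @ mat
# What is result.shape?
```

(4, 5)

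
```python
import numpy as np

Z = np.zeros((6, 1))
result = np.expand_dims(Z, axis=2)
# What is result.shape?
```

(6, 1, 1)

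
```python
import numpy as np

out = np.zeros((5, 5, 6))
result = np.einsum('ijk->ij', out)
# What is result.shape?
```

(5, 5)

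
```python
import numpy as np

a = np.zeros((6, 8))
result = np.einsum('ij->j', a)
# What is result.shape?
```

(8,)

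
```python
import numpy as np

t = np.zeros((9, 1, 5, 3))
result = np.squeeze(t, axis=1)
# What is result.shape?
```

(9, 5, 3)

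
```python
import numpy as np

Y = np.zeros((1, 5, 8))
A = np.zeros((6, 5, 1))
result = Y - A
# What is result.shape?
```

(6, 5, 8)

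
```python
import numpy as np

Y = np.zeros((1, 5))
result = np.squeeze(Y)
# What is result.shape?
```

(5,)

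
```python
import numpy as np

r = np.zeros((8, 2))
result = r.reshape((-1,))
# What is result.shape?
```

(16,)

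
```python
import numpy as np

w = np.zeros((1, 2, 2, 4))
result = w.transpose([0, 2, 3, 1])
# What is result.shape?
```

(1, 2, 4, 2)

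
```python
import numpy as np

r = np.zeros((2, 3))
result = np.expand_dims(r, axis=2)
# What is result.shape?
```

(2, 3, 1)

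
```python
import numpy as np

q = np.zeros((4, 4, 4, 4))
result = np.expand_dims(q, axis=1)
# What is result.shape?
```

(4, 1, 4, 4, 4)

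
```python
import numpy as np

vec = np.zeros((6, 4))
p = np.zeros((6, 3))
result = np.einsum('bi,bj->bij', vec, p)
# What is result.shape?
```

(6, 4, 3)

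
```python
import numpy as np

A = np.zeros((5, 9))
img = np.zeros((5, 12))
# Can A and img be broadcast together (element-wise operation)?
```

No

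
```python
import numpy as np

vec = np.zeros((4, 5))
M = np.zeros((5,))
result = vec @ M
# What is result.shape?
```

(4,)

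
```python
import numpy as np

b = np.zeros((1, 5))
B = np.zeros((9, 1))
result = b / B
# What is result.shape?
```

(9, 5)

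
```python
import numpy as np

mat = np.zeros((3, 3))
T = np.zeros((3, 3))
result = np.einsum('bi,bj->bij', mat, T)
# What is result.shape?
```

(3, 3, 3)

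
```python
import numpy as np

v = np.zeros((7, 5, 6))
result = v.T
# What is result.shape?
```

(6, 5, 7)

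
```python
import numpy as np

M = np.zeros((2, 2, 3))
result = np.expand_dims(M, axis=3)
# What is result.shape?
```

(2, 2, 3, 1)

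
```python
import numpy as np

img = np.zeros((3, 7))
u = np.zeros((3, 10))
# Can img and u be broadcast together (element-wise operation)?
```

No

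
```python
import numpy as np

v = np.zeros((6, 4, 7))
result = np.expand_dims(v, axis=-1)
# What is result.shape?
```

(6, 4, 7, 1)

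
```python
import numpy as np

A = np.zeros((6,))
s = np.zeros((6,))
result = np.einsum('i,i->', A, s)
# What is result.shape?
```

()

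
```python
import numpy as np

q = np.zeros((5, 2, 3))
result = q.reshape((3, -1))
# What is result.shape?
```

(3, 10)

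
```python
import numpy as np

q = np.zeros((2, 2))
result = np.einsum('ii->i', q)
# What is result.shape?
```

(2,)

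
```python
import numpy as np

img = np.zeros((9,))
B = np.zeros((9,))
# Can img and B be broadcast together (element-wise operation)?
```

Yes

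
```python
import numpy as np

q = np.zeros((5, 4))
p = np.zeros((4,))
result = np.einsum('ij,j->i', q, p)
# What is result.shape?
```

(5,)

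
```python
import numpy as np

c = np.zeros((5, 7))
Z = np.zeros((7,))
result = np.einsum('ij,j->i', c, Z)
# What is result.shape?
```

(5,)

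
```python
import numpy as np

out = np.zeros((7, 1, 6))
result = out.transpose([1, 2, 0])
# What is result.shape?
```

(1, 6, 7)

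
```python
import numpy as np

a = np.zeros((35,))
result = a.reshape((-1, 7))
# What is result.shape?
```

(5, 7)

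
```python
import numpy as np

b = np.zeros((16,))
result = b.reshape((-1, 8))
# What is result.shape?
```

(2, 8)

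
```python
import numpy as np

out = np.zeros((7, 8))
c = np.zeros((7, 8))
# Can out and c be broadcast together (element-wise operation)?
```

Yes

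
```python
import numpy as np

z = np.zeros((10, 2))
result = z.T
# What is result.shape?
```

(2, 10)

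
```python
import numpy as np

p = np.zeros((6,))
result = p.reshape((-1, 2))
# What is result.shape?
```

(3, 2)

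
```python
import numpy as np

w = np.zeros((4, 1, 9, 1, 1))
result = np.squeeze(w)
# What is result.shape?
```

(4, 9)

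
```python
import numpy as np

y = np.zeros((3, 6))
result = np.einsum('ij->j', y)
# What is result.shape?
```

(6,)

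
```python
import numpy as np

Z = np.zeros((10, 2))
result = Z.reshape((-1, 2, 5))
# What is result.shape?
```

(2, 2, 5)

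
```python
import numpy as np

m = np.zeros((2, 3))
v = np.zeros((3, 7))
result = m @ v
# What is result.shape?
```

(2, 7)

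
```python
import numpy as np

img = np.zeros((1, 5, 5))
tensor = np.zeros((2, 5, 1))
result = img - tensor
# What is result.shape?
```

(2, 5, 5)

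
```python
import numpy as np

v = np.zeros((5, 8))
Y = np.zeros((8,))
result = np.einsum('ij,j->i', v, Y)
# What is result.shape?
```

(5,)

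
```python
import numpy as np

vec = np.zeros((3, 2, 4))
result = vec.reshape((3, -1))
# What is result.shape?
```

(3, 8)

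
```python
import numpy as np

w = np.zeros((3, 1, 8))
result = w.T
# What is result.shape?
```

(8, 1, 3)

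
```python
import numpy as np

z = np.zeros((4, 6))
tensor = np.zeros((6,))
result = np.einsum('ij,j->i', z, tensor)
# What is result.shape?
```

(4,)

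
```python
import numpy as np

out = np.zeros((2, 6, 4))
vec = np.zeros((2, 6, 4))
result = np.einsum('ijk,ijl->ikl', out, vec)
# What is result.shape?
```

(2, 4, 4)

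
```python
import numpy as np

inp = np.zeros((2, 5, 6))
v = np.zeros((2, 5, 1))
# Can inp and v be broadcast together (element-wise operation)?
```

Yes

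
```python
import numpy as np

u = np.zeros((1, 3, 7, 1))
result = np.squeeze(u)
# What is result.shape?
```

(3, 7)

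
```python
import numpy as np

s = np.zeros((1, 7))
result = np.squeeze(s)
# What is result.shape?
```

(7,)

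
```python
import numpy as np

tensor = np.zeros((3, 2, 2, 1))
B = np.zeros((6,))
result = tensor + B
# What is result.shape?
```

(3, 2, 2, 6)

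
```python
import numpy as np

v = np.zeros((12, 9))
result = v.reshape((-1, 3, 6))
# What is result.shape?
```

(6, 3, 6)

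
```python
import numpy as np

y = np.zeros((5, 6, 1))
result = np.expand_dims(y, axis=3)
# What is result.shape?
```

(5, 6, 1, 1)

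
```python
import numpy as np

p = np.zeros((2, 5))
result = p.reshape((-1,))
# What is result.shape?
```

(10,)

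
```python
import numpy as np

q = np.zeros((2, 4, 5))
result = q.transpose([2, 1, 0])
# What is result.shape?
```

(5, 4, 2)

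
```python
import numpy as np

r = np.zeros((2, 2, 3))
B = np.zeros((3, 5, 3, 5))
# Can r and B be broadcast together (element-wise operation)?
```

No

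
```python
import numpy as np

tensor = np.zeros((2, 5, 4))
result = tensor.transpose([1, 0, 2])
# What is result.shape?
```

(5, 2, 4)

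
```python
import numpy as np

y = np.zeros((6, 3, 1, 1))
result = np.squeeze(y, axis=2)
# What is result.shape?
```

(6, 3, 1)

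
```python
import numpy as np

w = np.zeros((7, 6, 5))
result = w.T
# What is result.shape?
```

(5, 6, 7)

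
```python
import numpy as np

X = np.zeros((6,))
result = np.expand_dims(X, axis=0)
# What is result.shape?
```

(1, 6)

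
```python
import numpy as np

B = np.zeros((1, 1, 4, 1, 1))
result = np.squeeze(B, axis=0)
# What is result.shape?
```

(1, 4, 1, 1)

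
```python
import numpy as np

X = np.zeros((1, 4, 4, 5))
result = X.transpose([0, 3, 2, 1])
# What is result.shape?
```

(1, 5, 4, 4)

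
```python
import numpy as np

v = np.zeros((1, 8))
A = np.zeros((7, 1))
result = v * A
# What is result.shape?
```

(7, 8)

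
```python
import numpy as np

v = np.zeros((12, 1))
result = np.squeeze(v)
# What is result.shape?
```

(12,)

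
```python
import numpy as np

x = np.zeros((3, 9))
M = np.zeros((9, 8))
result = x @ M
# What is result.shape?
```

(3, 8)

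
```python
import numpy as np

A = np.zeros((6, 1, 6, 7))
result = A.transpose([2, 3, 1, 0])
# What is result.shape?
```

(6, 7, 1, 6)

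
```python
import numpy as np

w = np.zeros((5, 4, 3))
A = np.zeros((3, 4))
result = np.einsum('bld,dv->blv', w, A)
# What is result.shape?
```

(5, 4, 4)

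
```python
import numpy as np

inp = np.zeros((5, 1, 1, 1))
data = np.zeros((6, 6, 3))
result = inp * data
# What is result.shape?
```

(5, 6, 6, 3)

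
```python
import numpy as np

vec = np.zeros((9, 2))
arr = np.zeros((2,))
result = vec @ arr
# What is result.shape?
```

(9,)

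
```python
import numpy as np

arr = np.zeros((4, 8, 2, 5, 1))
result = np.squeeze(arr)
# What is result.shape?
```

(4, 8, 2, 5)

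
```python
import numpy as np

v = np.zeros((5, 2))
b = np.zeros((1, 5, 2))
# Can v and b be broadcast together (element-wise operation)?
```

Yes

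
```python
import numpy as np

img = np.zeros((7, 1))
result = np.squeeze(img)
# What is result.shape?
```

(7,)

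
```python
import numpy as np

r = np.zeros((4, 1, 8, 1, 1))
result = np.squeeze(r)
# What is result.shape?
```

(4, 8)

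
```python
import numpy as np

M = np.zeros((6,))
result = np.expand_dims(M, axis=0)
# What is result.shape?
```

(1, 6)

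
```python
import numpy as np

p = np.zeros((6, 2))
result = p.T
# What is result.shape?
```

(2, 6)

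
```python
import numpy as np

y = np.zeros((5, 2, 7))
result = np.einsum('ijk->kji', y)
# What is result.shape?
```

(7, 2, 5)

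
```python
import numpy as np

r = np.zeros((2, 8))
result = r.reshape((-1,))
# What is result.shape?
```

(16,)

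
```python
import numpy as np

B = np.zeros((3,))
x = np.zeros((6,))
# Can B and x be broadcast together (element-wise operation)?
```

No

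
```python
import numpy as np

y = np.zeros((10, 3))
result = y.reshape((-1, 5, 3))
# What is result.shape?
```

(2, 5, 3)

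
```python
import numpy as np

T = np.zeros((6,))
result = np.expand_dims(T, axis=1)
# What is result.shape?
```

(6, 1)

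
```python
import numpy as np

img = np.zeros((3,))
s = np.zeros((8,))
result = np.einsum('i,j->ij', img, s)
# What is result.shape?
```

(3, 8)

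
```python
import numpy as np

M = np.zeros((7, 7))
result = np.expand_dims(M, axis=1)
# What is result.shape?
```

(7, 1, 7)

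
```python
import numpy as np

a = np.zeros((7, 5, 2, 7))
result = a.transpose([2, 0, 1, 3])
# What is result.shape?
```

(2, 7, 5, 7)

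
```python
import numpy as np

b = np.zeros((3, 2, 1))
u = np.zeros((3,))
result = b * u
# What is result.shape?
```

(3, 2, 3)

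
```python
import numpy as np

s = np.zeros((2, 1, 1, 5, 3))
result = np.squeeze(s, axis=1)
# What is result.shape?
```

(2, 1, 5, 3)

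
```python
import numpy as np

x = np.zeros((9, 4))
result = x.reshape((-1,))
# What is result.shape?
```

(36,)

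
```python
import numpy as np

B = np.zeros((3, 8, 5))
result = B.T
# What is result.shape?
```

(5, 8, 3)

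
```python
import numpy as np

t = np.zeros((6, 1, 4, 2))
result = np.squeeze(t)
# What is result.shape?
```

(6, 4, 2)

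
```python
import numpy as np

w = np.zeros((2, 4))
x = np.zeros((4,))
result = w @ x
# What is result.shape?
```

(2,)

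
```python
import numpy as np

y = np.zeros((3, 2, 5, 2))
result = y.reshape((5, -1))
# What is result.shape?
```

(5, 12)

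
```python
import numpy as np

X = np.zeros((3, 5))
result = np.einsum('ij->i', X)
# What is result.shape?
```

(3,)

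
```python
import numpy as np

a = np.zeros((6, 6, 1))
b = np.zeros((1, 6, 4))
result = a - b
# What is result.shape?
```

(6, 6, 4)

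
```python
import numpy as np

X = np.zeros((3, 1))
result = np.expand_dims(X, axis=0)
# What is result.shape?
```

(1, 3, 1)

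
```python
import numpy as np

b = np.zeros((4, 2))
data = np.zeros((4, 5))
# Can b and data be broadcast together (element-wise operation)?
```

No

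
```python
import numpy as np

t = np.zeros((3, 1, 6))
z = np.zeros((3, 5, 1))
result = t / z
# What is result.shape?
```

(3, 5, 6)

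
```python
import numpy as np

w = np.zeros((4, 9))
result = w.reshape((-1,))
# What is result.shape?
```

(36,)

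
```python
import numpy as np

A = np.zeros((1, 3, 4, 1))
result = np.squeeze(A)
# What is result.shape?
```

(3, 4)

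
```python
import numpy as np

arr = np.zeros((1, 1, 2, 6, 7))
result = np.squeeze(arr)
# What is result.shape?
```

(2, 6, 7)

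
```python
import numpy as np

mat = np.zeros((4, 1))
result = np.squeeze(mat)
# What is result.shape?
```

(4,)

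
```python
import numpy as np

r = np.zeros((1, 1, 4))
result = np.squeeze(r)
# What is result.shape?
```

(4,)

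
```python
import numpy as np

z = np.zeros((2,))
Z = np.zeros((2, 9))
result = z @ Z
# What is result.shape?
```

(9,)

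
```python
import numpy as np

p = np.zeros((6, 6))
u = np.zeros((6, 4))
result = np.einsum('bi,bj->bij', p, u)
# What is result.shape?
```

(6, 6, 4)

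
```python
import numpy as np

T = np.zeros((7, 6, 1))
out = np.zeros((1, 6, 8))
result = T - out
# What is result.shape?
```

(7, 6, 8)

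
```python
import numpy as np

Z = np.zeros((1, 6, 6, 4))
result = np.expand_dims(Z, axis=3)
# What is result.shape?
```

(1, 6, 6, 1, 4)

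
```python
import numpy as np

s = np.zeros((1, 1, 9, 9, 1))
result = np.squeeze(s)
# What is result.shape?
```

(9, 9)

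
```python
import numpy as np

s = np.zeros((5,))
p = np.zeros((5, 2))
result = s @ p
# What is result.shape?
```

(2,)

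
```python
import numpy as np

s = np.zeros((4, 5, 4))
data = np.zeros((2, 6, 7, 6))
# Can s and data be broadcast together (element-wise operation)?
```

No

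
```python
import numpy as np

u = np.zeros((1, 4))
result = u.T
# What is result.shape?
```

(4, 1)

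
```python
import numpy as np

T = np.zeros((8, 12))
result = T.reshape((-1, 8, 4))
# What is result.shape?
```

(3, 8, 4)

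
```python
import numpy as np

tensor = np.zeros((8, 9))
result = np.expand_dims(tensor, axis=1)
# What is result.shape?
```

(8, 1, 9)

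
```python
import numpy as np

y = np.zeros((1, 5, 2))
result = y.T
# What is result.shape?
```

(2, 5, 1)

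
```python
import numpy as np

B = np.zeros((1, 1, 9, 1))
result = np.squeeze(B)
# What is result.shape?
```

(9,)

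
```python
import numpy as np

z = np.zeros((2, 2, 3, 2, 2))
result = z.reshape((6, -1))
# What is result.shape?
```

(6, 8)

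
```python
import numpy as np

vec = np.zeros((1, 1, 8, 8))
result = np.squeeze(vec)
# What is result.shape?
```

(8, 8)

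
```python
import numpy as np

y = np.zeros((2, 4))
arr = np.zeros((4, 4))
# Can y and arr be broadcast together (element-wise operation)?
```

No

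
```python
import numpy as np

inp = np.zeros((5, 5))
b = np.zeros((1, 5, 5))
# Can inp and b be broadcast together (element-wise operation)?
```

Yes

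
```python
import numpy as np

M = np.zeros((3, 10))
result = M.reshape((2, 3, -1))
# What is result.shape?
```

(2, 3, 5)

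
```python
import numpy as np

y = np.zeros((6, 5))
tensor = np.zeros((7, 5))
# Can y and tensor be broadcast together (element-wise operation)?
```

No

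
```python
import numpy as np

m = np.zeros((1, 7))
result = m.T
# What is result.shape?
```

(7, 1)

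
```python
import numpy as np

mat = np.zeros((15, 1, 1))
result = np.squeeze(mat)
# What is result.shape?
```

(15,)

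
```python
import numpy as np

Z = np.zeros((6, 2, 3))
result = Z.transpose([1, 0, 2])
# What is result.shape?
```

(2, 6, 3)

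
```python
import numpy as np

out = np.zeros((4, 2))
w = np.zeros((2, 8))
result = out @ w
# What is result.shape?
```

(4, 8)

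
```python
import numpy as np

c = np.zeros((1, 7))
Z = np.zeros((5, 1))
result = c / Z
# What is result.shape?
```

(5, 7)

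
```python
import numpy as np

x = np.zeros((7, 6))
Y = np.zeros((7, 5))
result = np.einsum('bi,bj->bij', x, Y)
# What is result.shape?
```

(7, 6, 5)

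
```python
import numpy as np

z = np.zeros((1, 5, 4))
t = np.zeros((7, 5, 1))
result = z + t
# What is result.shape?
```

(7, 5, 4)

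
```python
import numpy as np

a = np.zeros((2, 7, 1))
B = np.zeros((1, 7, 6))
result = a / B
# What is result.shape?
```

(2, 7, 6)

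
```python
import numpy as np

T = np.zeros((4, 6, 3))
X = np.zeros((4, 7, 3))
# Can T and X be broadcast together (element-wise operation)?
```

No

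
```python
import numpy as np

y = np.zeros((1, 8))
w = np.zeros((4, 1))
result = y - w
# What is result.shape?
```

(4, 8)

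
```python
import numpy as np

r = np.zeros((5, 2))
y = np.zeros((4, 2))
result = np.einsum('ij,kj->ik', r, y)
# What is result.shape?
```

(5, 4)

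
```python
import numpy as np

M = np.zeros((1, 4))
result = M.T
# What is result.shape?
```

(4, 1)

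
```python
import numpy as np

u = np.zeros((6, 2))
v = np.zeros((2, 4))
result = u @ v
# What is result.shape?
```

(6, 4)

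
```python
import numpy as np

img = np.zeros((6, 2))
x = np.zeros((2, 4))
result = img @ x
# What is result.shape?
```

(6, 4)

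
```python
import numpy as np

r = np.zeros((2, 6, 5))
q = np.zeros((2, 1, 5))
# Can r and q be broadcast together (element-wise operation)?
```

Yes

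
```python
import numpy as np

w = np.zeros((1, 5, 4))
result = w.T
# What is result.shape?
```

(4, 5, 1)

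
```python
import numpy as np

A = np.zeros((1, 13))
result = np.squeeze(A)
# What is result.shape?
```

(13,)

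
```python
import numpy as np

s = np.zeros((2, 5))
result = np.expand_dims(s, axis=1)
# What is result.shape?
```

(2, 1, 5)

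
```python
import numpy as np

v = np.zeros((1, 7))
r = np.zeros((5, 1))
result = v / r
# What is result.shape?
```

(5, 7)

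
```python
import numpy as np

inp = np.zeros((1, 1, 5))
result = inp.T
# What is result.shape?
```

(5, 1, 1)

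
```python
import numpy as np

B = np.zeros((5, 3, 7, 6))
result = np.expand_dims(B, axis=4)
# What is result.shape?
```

(5, 3, 7, 6, 1)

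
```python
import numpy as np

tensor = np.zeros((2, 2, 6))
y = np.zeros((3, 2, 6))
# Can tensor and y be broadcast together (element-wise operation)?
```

No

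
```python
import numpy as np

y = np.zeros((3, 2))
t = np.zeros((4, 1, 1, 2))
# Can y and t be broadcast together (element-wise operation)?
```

Yes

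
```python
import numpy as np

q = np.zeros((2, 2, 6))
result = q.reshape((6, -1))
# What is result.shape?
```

(6, 4)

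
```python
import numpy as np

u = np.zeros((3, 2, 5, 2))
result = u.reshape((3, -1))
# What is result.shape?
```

(3, 20)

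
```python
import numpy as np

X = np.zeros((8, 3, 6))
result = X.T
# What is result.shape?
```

(6, 3, 8)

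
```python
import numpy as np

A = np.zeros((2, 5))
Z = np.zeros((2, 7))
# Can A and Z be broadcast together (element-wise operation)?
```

No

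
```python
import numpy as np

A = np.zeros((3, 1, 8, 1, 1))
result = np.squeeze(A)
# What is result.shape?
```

(3, 8)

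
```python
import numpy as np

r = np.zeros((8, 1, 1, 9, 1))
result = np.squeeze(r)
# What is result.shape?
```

(8, 9)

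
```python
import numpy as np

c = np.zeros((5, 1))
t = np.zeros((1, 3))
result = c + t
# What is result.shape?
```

(5, 3)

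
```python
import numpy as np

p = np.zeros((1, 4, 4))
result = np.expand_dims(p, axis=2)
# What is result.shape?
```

(1, 4, 1, 4)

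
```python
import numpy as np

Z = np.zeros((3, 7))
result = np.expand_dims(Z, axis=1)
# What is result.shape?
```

(3, 1, 7)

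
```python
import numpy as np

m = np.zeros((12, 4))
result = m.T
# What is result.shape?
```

(4, 12)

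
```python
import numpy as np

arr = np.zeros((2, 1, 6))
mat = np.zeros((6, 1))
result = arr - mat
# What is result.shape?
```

(2, 6, 6)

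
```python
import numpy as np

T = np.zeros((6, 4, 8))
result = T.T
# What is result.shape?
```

(8, 4, 6)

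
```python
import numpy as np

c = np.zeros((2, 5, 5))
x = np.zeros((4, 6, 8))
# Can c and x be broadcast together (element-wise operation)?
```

No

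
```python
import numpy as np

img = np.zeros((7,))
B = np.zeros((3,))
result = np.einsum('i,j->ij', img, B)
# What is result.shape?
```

(7, 3)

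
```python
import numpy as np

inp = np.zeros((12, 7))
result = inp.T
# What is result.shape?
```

(7, 12)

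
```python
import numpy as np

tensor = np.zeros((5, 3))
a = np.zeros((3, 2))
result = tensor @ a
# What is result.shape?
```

(5, 2)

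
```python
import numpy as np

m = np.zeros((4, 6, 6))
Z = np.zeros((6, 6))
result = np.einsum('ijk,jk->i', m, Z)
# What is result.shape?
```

(4,)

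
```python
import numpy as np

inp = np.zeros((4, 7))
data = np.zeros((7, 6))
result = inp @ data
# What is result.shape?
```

(4, 6)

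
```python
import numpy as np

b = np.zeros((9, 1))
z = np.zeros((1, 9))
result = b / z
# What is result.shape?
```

(9, 9)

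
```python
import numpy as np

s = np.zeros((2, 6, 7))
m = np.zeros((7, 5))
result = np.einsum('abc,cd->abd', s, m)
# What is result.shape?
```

(2, 6, 5)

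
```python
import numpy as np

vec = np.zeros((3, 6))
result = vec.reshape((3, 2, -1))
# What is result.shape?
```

(3, 2, 3)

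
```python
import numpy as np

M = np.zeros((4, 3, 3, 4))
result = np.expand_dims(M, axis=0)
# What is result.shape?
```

(1, 4, 3, 3, 4)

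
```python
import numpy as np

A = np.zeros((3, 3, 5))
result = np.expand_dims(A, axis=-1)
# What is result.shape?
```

(3, 3, 5, 1)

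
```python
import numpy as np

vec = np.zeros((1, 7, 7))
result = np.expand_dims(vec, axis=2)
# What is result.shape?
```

(1, 7, 1, 7)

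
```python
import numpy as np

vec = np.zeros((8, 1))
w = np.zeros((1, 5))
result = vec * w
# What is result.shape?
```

(8, 5)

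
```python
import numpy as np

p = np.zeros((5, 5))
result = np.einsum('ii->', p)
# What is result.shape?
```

()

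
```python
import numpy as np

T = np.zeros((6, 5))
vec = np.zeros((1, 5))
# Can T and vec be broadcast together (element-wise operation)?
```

Yes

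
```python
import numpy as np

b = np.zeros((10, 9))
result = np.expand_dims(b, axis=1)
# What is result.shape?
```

(10, 1, 9)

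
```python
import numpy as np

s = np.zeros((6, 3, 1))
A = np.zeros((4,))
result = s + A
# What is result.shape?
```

(6, 3, 4)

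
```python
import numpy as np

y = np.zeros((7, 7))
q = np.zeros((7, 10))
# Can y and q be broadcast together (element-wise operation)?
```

No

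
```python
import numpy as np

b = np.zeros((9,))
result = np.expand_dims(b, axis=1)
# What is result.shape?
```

(9, 1)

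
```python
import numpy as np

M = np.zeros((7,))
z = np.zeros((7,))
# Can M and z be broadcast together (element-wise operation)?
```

Yes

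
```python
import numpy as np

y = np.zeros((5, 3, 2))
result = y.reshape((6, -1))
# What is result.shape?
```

(6, 5)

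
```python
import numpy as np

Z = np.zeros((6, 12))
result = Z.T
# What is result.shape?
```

(12, 6)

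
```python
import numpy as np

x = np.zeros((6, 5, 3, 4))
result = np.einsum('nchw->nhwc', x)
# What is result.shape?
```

(6, 3, 4, 5)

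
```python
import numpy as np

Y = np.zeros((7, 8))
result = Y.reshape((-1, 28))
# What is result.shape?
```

(2, 28)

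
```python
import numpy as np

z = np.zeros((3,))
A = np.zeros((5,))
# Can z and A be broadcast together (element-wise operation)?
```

No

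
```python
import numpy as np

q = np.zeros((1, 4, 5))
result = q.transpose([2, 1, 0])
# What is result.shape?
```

(5, 4, 1)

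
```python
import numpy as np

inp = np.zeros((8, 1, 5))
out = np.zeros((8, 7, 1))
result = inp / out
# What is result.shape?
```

(8, 7, 5)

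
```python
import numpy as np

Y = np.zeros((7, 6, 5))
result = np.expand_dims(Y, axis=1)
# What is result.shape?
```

(7, 1, 6, 5)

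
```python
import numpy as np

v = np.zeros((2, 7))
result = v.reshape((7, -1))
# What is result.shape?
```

(7, 2)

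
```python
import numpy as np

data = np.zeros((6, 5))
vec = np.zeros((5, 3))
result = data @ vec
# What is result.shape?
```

(6, 3)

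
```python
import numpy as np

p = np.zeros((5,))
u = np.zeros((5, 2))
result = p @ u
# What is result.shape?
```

(2,)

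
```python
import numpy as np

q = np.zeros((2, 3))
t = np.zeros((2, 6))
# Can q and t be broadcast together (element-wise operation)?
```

No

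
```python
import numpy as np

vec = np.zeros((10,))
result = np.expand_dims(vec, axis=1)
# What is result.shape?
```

(10, 1)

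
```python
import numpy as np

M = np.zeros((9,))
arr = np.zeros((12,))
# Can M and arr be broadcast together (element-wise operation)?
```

No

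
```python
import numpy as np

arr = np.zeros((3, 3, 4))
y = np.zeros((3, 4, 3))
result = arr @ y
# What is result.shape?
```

(3, 3, 3)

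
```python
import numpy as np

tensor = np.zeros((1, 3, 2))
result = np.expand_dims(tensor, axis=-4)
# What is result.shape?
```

(1, 1, 3, 2)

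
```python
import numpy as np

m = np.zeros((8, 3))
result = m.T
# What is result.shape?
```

(3, 8)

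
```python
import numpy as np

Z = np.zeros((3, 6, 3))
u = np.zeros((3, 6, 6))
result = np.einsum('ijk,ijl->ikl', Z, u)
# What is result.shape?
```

(3, 3, 6)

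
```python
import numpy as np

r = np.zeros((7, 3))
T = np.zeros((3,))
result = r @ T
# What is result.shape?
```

(7,)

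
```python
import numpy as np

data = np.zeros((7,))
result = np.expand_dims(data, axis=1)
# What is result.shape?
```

(7, 1)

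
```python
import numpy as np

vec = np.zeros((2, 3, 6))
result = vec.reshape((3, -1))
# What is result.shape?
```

(3, 12)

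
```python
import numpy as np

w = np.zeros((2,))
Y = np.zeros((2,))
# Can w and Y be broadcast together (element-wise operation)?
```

Yes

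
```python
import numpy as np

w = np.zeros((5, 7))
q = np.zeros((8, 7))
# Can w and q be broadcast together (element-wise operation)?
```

No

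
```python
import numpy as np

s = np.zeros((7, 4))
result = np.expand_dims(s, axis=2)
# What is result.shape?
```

(7, 4, 1)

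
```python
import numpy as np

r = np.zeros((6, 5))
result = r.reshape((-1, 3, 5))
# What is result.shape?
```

(2, 3, 5)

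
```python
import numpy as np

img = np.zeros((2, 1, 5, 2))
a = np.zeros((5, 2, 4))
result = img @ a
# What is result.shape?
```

(2, 5, 5, 4)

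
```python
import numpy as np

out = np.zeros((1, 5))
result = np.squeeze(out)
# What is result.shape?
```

(5,)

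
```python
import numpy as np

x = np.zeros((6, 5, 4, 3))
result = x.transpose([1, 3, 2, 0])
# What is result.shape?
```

(5, 3, 4, 6)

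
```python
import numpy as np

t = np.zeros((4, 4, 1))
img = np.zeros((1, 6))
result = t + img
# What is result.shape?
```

(4, 4, 6)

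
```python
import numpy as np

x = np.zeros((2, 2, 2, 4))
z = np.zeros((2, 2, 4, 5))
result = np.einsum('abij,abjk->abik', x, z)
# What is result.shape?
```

(2, 2, 2, 5)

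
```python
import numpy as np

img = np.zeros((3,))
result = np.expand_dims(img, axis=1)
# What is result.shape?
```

(3, 1)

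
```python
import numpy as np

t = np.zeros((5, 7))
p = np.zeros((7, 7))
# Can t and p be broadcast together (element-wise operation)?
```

No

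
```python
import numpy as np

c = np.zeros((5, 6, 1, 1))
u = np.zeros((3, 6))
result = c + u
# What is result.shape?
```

(5, 6, 3, 6)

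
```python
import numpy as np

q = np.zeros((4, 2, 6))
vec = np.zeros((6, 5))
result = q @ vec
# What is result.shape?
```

(4, 2, 5)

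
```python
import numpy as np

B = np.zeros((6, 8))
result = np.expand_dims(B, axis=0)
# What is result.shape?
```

(1, 6, 8)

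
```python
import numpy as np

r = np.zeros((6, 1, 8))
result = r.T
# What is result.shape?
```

(8, 1, 6)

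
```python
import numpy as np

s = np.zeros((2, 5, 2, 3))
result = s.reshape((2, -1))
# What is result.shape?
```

(2, 30)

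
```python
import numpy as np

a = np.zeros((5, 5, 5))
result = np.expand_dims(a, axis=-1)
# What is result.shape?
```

(5, 5, 5, 1)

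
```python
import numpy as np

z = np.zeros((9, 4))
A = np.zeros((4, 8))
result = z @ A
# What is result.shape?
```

(9, 8)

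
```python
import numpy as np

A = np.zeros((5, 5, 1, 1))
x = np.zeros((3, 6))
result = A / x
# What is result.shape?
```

(5, 5, 3, 6)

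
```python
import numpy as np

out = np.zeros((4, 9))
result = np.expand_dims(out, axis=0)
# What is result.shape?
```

(1, 4, 9)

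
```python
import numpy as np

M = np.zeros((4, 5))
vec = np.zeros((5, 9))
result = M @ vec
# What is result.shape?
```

(4, 9)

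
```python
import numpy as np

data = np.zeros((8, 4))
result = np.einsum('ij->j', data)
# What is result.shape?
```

(4,)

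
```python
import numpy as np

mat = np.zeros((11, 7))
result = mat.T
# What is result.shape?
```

(7, 11)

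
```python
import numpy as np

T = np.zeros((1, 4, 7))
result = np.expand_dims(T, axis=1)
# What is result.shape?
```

(1, 1, 4, 7)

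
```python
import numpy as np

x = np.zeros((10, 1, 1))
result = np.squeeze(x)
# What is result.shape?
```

(10,)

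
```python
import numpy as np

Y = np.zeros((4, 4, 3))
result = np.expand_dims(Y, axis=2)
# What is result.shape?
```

(4, 4, 1, 3)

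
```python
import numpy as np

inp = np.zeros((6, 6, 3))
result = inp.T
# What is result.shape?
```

(3, 6, 6)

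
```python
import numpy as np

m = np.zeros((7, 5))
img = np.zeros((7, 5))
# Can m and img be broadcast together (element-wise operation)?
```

Yes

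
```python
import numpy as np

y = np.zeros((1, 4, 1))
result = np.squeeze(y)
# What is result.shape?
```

(4,)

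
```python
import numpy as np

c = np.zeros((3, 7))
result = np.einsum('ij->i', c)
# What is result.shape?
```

(3,)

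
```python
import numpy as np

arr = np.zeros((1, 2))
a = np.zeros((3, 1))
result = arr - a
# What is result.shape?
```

(3, 2)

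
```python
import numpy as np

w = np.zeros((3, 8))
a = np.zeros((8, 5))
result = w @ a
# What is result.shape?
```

(3, 5)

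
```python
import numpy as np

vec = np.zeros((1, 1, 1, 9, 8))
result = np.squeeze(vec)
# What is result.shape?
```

(9, 8)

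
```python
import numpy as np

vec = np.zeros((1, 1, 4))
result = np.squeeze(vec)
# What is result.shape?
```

(4,)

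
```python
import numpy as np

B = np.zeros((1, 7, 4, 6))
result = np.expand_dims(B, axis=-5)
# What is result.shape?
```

(1, 1, 7, 4, 6)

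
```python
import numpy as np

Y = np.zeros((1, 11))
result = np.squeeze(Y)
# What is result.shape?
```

(11,)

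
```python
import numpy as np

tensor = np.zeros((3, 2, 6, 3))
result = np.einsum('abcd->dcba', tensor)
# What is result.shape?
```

(3, 6, 2, 3)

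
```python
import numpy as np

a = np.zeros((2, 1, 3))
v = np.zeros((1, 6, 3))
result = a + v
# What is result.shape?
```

(2, 6, 3)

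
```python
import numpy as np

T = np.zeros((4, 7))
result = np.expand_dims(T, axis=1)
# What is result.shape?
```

(4, 1, 7)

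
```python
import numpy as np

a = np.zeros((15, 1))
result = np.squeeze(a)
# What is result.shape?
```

(15,)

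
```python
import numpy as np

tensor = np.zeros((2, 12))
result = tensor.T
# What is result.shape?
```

(12, 2)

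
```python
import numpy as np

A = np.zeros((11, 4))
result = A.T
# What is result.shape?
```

(4, 11)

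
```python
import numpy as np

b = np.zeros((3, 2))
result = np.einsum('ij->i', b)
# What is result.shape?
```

(3,)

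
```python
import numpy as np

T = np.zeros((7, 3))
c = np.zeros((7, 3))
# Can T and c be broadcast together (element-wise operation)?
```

Yes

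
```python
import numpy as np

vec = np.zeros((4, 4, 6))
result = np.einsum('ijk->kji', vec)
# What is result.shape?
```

(6, 4, 4)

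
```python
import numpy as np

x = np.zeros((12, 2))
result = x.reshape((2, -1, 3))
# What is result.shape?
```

(2, 4, 3)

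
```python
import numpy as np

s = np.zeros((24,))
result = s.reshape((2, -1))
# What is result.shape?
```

(2, 12)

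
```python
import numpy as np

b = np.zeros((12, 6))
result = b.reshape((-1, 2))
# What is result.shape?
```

(36, 2)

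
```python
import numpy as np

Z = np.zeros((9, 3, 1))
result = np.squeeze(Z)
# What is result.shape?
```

(9, 3)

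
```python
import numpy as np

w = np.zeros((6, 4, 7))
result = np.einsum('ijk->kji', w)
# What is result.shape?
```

(7, 4, 6)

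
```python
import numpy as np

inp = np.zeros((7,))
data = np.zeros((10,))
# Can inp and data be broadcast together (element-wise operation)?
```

No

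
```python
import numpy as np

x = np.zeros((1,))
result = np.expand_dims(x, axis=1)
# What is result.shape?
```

(1, 1)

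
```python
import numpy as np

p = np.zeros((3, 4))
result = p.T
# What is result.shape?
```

(4, 3)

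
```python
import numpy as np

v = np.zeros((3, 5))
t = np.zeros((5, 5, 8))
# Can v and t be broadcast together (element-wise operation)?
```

No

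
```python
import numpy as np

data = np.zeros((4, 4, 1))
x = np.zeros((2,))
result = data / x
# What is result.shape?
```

(4, 4, 2)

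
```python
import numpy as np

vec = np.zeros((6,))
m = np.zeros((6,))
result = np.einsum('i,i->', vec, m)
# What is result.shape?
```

()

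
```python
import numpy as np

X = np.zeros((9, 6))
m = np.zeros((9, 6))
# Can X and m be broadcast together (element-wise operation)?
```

Yes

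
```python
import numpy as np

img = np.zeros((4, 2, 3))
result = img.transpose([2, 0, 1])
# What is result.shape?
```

(3, 4, 2)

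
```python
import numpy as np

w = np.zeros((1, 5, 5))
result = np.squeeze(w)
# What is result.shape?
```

(5, 5)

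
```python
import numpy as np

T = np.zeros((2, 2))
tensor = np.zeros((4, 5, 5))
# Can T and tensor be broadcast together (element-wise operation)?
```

No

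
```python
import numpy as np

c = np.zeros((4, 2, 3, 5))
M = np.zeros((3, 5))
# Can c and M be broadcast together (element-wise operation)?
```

Yes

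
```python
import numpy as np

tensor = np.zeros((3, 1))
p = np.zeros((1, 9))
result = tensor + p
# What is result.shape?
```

(3, 9)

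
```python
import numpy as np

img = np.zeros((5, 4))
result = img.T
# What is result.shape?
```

(4, 5)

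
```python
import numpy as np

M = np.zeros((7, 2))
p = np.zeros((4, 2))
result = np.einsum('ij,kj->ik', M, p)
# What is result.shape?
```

(7, 4)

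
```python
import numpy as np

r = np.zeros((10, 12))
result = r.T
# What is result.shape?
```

(12, 10)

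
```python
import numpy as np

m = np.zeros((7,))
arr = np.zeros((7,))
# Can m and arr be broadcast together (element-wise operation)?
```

Yes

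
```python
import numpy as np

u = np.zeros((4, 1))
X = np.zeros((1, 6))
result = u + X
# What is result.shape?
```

(4, 6)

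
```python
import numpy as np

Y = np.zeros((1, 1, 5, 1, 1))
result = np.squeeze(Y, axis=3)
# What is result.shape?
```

(1, 1, 5, 1)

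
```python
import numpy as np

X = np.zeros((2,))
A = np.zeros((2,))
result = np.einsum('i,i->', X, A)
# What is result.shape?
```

()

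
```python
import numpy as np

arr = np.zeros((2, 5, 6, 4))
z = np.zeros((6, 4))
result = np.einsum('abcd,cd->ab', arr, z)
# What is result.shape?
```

(2, 5)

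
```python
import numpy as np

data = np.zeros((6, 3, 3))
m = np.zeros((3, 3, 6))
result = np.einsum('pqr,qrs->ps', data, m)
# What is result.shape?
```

(6, 6)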